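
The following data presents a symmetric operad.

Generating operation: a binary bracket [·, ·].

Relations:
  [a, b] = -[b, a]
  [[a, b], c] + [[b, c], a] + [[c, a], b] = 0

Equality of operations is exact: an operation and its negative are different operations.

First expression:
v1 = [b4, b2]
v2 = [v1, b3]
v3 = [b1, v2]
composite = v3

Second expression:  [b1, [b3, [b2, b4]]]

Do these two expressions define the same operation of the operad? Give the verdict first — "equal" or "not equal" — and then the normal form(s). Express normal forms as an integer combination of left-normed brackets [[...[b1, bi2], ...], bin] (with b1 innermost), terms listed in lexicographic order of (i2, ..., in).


equal; both compose to -[[[b1, b2], b4], b3] + [[[b1, b3], b2], b4] - [[[b1, b3], b4], b2] + [[[b1, b4], b2], b3]

In normal form, the first expression is -[[[b1, b2], b4], b3] + [[[b1, b3], b2], b4] - [[[b1, b3], b4], b2] + [[[b1, b4], b2], b3]
In normal form, the second expression is -[[[b1, b2], b4], b3] + [[[b1, b3], b2], b4] - [[[b1, b3], b4], b2] + [[[b1, b4], b2], b3]
Both agree, so they are equal.


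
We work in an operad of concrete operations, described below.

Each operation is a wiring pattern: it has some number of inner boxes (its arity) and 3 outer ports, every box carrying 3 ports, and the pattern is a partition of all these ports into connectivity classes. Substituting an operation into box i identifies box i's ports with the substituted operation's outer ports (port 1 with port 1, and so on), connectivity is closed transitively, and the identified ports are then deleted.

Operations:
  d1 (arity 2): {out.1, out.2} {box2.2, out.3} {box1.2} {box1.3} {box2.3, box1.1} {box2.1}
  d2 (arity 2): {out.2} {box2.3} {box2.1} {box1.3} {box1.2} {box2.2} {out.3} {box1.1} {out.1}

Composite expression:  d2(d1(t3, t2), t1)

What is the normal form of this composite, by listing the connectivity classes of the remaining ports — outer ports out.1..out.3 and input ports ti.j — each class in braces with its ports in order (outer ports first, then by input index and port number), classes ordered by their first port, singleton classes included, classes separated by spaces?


After gluing at d2, chains via deleted ports link the t-ports.
after d1, the pattern on (t3, t2) reads {out.1, out.2} {out.3, t2.2} {t2.1} {t2.3, t3.1} {t3.2} {t3.3} (out.j = its outer ports)
after d2, the pattern on (t3, t2, t1) reads {out.1} {out.2} {out.3} {t1.1} {t1.2} {t1.3} {t2.1} {t2.2} {t2.3, t3.1} {t3.2} {t3.3} (out.j = its outer ports)

{out.1} {out.2} {out.3} {t1.1} {t1.2} {t1.3} {t2.1} {t2.2} {t2.3, t3.1} {t3.2} {t3.3}


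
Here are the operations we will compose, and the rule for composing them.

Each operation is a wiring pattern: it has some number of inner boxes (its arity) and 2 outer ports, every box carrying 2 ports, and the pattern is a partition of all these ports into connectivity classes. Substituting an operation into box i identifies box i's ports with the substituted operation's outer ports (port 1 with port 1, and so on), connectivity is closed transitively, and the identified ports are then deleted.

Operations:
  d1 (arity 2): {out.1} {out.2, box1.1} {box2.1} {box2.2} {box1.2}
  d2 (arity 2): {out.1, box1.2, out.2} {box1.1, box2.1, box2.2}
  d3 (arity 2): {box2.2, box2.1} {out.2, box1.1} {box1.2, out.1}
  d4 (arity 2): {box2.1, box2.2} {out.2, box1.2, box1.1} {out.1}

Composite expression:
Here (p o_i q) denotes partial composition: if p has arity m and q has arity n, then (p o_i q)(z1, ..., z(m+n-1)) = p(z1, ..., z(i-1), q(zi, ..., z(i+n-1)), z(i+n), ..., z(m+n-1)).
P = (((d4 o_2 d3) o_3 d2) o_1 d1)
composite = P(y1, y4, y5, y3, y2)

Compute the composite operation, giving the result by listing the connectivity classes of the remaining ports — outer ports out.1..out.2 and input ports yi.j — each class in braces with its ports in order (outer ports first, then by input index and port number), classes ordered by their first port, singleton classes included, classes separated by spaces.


{out.1} {out.2, y1.1} {y1.2} {y2.1, y2.2, y3.1} {y3.2} {y4.1} {y4.2} {y5.1, y5.2}

Two ports join when wires chain via d4-identified ports.
after d1, the pattern on (y1, y4) reads {out.1} {out.2, y1.1} {y1.2} {y4.1} {y4.2} (out.j = its outer ports)
after d2, the pattern on (y3, y2) reads {out.1, out.2, y3.2} {y2.1, y2.2, y3.1} (out.j = its outer ports)
after d3, the pattern on (y5, y3, y2) reads {out.1, y5.2} {out.2, y5.1} {y2.1, y2.2, y3.1} {y3.2} (out.j = its outer ports)
after d4, the pattern on (y1, y4, y5, y3, y2) reads {out.1} {out.2, y1.1} {y1.2} {y2.1, y2.2, y3.1} {y3.2} {y4.1} {y4.2} {y5.1, y5.2} (out.j = its outer ports)


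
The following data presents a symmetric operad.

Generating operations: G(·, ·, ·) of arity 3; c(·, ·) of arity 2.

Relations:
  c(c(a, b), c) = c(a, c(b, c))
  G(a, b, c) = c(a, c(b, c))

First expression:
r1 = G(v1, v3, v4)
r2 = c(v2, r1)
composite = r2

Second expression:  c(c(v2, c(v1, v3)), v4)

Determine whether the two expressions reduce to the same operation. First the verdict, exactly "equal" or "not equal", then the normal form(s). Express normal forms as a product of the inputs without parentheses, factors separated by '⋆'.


equal — both sides give v2 ⋆ v1 ⋆ v3 ⋆ v4

Normal form of the first expression: v2 ⋆ v1 ⋆ v3 ⋆ v4
Normal form of the second expression: v2 ⋆ v1 ⋆ v3 ⋆ v4
The normal forms match — equal.


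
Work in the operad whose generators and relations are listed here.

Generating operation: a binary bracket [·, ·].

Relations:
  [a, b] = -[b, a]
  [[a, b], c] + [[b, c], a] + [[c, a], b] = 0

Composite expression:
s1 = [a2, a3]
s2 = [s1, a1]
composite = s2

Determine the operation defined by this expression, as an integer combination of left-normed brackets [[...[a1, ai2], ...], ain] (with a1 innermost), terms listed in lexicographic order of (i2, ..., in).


Expand each bracket as ab - ba; the a1-initial words give the coefficients.
Composite bracket: [[a2, a3], a1]
Each bracket splits as ab - ba, giving 4 signed words (2^2 = 4).
Words beginning with a1 determine it all:
  a1a2a3 appears with sign -1, giving the term -[[a1, a2], a3]
  a1a3a2 appears with sign +1, giving the term +[[a1, a3], a2]

-[[a1, a2], a3] + [[a1, a3], a2]


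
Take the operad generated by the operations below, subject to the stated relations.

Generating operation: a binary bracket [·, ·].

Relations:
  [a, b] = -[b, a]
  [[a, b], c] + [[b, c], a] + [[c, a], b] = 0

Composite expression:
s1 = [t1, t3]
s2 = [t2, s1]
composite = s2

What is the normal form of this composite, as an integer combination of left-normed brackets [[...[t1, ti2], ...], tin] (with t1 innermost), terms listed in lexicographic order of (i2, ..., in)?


-[[t1, t3], t2]

Left-normed coefficients sit on the t1-initial expansion words.
Composite bracket: [t2, [t1, t3]]
Under [a, b] = ab - ba we get 4 signed associative words (2^2 = 4).
Keep just the words that open with t1:
  t1t3t2 appears with sign -1, giving the term -[[t1, t3], t2]


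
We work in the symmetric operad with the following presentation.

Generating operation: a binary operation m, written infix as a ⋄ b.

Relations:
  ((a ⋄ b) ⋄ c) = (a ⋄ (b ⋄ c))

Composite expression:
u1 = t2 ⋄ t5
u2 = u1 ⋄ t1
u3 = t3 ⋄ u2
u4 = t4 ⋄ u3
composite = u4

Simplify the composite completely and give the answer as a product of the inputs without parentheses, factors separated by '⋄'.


All parenthesizations of m agree; list the t-inputs left to right.
(t2 ⋄ t5) unparenthesizes to t2 ⋄ t5
((t2 ⋄ t5) ⋄ t1) unparenthesizes to t2 ⋄ t5 ⋄ t1
(t3 ⋄ ((t2 ⋄ t5) ⋄ t1)) unparenthesizes to t3 ⋄ t2 ⋄ t5 ⋄ t1
(t4 ⋄ (t3 ⋄ ((t2 ⋄ t5) ⋄ t1))) unparenthesizes to t4 ⋄ t3 ⋄ t2 ⋄ t5 ⋄ t1

t4 ⋄ t3 ⋄ t2 ⋄ t5 ⋄ t1


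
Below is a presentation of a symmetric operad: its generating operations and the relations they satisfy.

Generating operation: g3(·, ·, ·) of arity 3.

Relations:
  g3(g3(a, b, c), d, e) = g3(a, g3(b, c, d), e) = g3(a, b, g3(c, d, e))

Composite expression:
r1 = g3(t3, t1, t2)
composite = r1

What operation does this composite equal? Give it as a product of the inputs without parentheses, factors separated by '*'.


t3 * t1 * t2

All parenthesizations of g3 agree; list the t-inputs left to right.
g3(t3, t1, t2) spells out as t3 * t1 * t2


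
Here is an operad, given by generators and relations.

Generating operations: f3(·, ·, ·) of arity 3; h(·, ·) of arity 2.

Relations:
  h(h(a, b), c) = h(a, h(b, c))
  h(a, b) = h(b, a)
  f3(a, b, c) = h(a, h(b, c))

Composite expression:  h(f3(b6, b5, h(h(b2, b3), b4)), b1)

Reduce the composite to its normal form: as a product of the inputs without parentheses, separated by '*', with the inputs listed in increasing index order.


b1 * b2 * b3 * b4 * b5 * b6


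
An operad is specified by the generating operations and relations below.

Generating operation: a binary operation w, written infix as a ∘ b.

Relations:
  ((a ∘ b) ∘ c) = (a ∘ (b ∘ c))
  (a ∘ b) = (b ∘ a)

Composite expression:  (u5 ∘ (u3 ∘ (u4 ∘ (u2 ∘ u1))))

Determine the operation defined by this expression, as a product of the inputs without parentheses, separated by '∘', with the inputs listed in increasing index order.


Key point: w commutes, so take the u-inputs in any fixed order.
(u2 ∘ u1) spells out as u2 ∘ u1
(u4 ∘ (u2 ∘ u1)) spells out as u4 ∘ u2 ∘ u1
(u3 ∘ (u4 ∘ (u2 ∘ u1))) spells out as u3 ∘ u4 ∘ u2 ∘ u1
(u5 ∘ (u3 ∘ (u4 ∘ (u2 ∘ u1)))) spells out as u5 ∘ u3 ∘ u4 ∘ u2 ∘ u1
rearranged into index order: u1 ∘ u2 ∘ u3 ∘ u4 ∘ u5

u1 ∘ u2 ∘ u3 ∘ u4 ∘ u5


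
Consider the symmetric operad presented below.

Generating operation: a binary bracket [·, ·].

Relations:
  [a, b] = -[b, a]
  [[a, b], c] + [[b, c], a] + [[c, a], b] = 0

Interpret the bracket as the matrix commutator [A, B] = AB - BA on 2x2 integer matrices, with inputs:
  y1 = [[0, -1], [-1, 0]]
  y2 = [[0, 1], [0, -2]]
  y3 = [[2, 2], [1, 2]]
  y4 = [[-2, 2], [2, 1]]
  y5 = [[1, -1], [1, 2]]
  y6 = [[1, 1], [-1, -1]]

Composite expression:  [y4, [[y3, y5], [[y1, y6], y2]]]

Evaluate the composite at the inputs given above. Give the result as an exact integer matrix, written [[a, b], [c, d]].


[[56, 56], [28, -56]]

[y3, y5] = [[3, 2], [-1, -3]]
[y1, y6] = [[2, 2], [-2, -2]]
[[y1, y6], y2] = [[2, 0], [-4, -2]]
[[y3, y5], [[y1, y6], y2]] = [[-8, -8], [20, 8]]
[y4, [[y3, y5], [[y1, y6], y2]]] = [[56, 56], [28, -56]]


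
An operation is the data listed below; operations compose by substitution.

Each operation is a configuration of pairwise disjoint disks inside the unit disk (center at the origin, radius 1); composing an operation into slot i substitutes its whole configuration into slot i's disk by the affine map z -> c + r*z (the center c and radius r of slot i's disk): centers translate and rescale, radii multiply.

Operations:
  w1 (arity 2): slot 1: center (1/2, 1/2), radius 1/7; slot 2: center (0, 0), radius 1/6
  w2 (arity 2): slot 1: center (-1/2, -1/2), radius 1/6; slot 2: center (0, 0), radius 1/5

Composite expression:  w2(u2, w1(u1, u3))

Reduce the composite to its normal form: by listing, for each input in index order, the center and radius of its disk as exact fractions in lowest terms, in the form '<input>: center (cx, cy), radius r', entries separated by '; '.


u1: center (1/10, 1/10), radius 1/35; u2: center (-1/2, -1/2), radius 1/6; u3: center (0, 0), radius 1/30

Follow each u-input down from w2: c' goes to c + r*c', radius to r*r'.
input u2: applying the 1 nested substitution gives center (-1/2, -1/2), radius 1/6
input u1: applying the 2 nested substitutions gives center (1/10, 1/10), radius 1/35
input u3: applying the 2 nested substitutions gives center (0, 0), radius 1/30


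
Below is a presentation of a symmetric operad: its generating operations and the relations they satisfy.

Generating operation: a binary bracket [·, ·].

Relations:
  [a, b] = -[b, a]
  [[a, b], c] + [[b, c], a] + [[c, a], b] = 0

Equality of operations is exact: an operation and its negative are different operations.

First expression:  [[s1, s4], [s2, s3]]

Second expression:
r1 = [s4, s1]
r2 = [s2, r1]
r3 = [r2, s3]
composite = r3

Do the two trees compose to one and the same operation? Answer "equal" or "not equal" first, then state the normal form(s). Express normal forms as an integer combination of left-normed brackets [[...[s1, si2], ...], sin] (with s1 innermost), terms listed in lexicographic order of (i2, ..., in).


The first expression, normalized: [[[s1, s4], s2], s3] - [[[s1, s4], s3], s2]
The second expression, normalized: [[[s1, s4], s2], s3]
They disagree, so not equal.

not equal — first [[[s1, s4], s2], s3] - [[[s1, s4], s3], s2], second [[[s1, s4], s2], s3]


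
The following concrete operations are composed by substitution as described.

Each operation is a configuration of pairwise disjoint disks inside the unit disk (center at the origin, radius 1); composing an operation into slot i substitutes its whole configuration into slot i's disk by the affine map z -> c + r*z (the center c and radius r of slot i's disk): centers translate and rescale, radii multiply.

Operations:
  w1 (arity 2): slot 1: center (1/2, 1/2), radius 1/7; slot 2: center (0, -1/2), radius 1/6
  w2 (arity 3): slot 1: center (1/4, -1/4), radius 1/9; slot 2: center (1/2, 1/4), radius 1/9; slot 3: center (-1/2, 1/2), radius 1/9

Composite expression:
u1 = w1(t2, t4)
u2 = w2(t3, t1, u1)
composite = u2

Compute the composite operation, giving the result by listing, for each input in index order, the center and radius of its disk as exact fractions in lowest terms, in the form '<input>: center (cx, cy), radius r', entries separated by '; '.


Each t-disk chains the slot maps above it in w2; radii multiply.
tracing t3 down its 1-map path: center (1/4, -1/4), radius 1/9
tracing t1 down its 1-map path: center (1/2, 1/4), radius 1/9
tracing t2 down its 2-map path: center (-4/9, 5/9), radius 1/63
tracing t4 down its 2-map path: center (-1/2, 4/9), radius 1/54

t1: center (1/2, 1/4), radius 1/9; t2: center (-4/9, 5/9), radius 1/63; t3: center (1/4, -1/4), radius 1/9; t4: center (-1/2, 4/9), radius 1/54


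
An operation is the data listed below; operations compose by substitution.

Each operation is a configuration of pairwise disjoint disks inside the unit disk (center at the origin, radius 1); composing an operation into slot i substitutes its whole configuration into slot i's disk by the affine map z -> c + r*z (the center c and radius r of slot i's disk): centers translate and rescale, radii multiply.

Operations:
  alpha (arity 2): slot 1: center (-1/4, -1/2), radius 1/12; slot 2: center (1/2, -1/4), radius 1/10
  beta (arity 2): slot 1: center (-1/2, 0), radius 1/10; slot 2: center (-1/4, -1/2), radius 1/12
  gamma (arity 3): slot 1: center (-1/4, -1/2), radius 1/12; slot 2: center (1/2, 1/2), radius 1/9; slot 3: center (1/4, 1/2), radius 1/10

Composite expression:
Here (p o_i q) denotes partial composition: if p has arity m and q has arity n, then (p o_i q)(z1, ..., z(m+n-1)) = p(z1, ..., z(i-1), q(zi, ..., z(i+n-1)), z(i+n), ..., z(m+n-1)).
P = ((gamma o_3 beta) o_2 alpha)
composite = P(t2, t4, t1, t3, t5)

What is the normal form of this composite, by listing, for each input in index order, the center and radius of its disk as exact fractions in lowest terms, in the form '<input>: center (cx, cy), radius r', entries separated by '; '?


t1: center (5/9, 17/36), radius 1/90; t2: center (-1/4, -1/2), radius 1/12; t3: center (1/5, 1/2), radius 1/100; t4: center (17/36, 4/9), radius 1/108; t5: center (9/40, 9/20), radius 1/120

Each t-disk chains the slot maps above it in gamma; radii multiply.
for t2, the 1-step affine chain lands on center (-1/4, -1/2), radius 1/12
for t4, the 2-step affine chain lands on center (17/36, 4/9), radius 1/108
for t1, the 2-step affine chain lands on center (5/9, 17/36), radius 1/90
for t3, the 2-step affine chain lands on center (1/5, 1/2), radius 1/100
for t5, the 2-step affine chain lands on center (9/40, 9/20), radius 1/120


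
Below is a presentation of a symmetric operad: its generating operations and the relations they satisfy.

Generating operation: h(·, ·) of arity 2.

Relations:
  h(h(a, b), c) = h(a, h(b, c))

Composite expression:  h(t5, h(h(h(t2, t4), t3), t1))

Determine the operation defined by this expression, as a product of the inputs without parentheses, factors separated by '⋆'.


t5 ⋆ t2 ⋆ t4 ⋆ t3 ⋆ t1

Every regrouping of h is equal, so read the t-inputs in written order.
h(t2, t4) unparenthesizes to t2 ⋆ t4
h(h(t2, t4), t3) unparenthesizes to t2 ⋆ t4 ⋆ t3
h(h(h(t2, t4), t3), t1) unparenthesizes to t2 ⋆ t4 ⋆ t3 ⋆ t1
h(t5, h(h(h(t2, t4), t3), t1)) unparenthesizes to t5 ⋆ t2 ⋆ t4 ⋆ t3 ⋆ t1


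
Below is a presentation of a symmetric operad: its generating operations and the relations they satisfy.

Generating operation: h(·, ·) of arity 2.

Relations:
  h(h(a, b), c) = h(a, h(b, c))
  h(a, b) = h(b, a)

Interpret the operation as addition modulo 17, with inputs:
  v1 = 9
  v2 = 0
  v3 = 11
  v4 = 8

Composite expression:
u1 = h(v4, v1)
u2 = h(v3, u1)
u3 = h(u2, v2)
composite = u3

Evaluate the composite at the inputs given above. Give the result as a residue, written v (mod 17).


11 (mod 17)

h(v4, v1) = 0
h(v3, h(v4, v1)) = 11
h(h(v3, h(v4, v1)), v2) = 11


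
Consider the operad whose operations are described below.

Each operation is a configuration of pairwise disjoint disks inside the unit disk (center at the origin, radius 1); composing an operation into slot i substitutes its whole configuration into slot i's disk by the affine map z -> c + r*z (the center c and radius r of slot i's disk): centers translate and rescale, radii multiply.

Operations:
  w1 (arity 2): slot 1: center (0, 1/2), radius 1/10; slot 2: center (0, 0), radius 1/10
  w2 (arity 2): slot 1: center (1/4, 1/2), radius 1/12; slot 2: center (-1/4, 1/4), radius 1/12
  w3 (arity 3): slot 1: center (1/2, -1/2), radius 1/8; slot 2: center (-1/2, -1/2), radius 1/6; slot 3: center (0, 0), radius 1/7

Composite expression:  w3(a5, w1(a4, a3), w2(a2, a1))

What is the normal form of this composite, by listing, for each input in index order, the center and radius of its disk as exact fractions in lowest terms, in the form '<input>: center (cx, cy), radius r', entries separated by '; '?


a1: center (-1/28, 1/28), radius 1/84; a2: center (1/28, 1/14), radius 1/84; a3: center (-1/2, -1/2), radius 1/60; a4: center (-1/2, -5/12), radius 1/60; a5: center (1/2, -1/2), radius 1/8

Below w3, radii multiply path by path; the a-disk centers shift.
a5: after 1 affine step, its disk has center (1/2, -1/2), radius 1/8
a4: after 2 affine steps, its disk has center (-1/2, -5/12), radius 1/60
a3: after 2 affine steps, its disk has center (-1/2, -1/2), radius 1/60
a2: after 2 affine steps, its disk has center (1/28, 1/14), radius 1/84
a1: after 2 affine steps, its disk has center (-1/28, 1/28), radius 1/84


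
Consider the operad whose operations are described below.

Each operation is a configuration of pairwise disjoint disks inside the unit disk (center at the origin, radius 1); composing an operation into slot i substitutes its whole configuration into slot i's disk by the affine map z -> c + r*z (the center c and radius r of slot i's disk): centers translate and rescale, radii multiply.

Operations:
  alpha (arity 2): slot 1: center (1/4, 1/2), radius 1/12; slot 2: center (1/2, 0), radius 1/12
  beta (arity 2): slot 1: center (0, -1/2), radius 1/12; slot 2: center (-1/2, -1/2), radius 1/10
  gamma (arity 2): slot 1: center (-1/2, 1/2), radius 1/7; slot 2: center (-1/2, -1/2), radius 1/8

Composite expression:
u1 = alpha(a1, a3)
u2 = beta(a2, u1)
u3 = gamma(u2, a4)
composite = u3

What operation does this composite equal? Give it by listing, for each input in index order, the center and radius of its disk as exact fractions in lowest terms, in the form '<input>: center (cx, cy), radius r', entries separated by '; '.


a1: center (-159/280, 61/140), radius 1/840; a2: center (-1/2, 3/7), radius 1/84; a3: center (-79/140, 3/7), radius 1/840; a4: center (-1/2, -1/2), radius 1/8

Follow each a-input down from gamma: c' goes to c + r*c', radius to r*r'.
input a2: composing its 2 substitution steps yields center (-1/2, 3/7), radius 1/84
input a1: composing its 3 substitution steps yields center (-159/280, 61/140), radius 1/840
input a3: composing its 3 substitution steps yields center (-79/140, 3/7), radius 1/840
input a4: composing its 1 substitution step yields center (-1/2, -1/2), radius 1/8


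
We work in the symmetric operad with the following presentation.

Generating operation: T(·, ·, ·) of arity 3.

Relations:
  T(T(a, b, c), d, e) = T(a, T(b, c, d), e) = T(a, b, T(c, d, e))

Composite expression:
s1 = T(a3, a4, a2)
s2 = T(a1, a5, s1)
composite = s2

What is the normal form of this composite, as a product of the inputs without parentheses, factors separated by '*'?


a1 * a5 * a3 * a4 * a2

Associativity of T dissolves the nesting; only the a-input order survives.
T(a3, a4, a2) linearizes to a3 * a4 * a2
T(a1, a5, T(a3, a4, a2)) linearizes to a1 * a5 * a3 * a4 * a2


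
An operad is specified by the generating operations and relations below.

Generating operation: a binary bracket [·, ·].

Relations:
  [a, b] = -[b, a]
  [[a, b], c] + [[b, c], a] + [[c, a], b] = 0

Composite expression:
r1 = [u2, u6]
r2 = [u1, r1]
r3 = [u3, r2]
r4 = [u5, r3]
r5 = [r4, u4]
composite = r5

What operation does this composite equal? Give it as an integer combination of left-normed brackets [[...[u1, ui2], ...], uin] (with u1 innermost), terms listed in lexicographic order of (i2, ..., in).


[[[[[u1, u2], u6], u3], u5], u4] - [[[[[u1, u6], u2], u3], u5], u4]

Left-normed coefficients sit on the u1-initial expansion words.
Composite bracket: [[u5, [u3, [u1, [u2, u6]]]], u4]
The bracket unfolds into 32 signed words via [a, b] = ab - ba (2^5 = 32).
Coefficients come from the u1-initial words:
  from u1u2u6u3u5u4, sign +1: term +[[[[[u1, u2], u6], u3], u5], u4]
  from u1u6u2u3u5u4, sign -1: term -[[[[[u1, u6], u2], u3], u5], u4]


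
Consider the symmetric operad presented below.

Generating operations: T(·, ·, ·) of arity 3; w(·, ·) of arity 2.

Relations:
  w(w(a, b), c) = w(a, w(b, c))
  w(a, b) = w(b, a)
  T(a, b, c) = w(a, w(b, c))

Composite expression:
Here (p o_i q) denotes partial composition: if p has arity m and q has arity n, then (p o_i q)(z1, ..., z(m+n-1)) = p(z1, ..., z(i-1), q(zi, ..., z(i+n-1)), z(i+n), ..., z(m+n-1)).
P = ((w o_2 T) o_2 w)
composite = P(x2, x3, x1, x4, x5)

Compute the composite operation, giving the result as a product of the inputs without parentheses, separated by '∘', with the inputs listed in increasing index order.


x1 ∘ x2 ∘ x3 ∘ x4 ∘ x5


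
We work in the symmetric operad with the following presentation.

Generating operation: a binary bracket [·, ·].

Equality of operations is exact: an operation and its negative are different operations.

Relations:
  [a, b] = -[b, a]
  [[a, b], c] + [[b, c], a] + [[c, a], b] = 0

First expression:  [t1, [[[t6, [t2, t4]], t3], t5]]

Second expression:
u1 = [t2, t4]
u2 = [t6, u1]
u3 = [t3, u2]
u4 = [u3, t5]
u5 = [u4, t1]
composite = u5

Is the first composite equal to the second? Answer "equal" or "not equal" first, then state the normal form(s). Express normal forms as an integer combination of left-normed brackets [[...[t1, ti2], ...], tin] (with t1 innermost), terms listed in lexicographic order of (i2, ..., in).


equal; the common form is -[[[[[t1, t2], t4], t6], t3], t5] + [[[[[t1, t3], t2], t4], t6], t5] - [[[[[t1, t3], t4], t2], t6], t5] - [[[[[t1, t3], t6], t2], t4], t5] + [[[[[t1, t3], t6], t4], t2], t5] + [[[[[t1, t4], t2], t6], t3], t5] + [[[[[t1, t5], t2], t4], t6], t3] - [[[[[t1, t5], t3], t2], t4], t6] + [[[[[t1, t5], t3], t4], t2], t6] + [[[[[t1, t5], t3], t6], t2], t4] - [[[[[t1, t5], t3], t6], t4], t2] - [[[[[t1, t5], t4], t2], t6], t3] - [[[[[t1, t5], t6], t2], t4], t3] + [[[[[t1, t5], t6], t4], t2], t3] + [[[[[t1, t6], t2], t4], t3], t5] - [[[[[t1, t6], t4], t2], t3], t5]


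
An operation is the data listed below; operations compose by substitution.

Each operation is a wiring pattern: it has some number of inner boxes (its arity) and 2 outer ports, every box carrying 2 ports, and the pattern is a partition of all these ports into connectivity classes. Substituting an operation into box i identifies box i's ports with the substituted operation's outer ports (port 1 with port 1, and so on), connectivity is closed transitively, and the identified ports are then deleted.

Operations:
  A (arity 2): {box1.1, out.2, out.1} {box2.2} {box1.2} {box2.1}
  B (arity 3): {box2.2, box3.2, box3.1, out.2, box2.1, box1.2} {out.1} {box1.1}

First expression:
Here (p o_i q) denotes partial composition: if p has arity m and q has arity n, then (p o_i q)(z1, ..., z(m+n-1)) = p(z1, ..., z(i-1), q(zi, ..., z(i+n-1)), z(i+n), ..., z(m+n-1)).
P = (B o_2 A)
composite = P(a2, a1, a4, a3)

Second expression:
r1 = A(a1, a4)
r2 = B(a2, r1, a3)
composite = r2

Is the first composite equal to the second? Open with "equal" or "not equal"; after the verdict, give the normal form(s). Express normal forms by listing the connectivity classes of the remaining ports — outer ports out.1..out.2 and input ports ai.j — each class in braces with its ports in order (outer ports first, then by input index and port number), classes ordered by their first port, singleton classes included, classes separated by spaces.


equal; both compose to {out.1} {out.2, a1.1, a2.2, a3.1, a3.2} {a1.2} {a2.1} {a4.1} {a4.2}

Normal form of the first expression: {out.1} {out.2, a1.1, a2.2, a3.1, a3.2} {a1.2} {a2.1} {a4.1} {a4.2}
Normal form of the second expression: {out.1} {out.2, a1.1, a2.2, a3.1, a3.2} {a1.2} {a2.1} {a4.1} {a4.2}
Same normal form: equal.


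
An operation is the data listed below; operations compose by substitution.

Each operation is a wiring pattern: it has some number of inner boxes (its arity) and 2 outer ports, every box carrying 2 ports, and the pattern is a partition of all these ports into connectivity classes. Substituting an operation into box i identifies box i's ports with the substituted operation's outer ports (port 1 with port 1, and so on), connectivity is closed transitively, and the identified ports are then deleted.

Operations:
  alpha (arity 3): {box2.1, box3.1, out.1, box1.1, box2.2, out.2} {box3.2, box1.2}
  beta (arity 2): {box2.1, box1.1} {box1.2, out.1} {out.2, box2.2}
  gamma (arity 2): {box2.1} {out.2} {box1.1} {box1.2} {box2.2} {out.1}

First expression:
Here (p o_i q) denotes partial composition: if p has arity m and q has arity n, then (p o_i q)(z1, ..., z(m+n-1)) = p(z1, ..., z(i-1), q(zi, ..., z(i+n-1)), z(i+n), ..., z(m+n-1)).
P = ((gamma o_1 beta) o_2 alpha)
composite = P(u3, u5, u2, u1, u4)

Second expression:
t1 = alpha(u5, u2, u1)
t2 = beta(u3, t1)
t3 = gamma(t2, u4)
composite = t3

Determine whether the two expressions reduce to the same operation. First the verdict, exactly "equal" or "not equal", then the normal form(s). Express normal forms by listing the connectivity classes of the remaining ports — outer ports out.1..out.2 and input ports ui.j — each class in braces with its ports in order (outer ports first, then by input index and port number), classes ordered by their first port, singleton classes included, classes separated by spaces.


equal — both sides give {out.1} {out.2} {u1.1, u2.1, u2.2, u3.1, u5.1} {u1.2, u5.2} {u3.2} {u4.1} {u4.2}

The first expression, normalized: {out.1} {out.2} {u1.1, u2.1, u2.2, u3.1, u5.1} {u1.2, u5.2} {u3.2} {u4.1} {u4.2}
The second expression, normalized: {out.1} {out.2} {u1.1, u2.1, u2.2, u3.1, u5.1} {u1.2, u5.2} {u3.2} {u4.1} {u4.2}
The normal forms match — equal.


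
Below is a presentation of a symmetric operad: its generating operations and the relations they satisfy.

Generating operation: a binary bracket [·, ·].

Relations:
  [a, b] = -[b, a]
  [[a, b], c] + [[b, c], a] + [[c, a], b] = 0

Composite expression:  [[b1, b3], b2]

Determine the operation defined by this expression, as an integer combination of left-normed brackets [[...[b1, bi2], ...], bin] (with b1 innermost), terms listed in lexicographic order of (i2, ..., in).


In the tensor algebra, words opening b1 carry the b1-anchored form.
Composite bracket: [[b1, b3], b2]
Applying ab - ba throughout gives 4 signed words (2^2 = 4).
The b1-initial words carry the normal form:
  the word b1b3b2 carries sign +1 and contributes +[[b1, b3], b2]

[[b1, b3], b2]


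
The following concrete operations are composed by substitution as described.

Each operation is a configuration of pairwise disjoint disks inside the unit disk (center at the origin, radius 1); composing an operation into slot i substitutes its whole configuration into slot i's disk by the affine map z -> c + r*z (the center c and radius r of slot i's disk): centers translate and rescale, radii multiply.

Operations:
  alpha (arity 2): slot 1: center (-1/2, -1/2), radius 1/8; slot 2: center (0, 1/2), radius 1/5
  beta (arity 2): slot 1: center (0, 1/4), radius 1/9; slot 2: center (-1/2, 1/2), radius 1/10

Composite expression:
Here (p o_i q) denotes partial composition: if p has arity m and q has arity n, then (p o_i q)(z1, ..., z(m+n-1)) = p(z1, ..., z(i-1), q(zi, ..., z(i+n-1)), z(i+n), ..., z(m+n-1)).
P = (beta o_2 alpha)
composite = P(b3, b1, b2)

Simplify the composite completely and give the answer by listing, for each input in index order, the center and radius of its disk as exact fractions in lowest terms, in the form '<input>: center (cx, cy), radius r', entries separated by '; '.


b1: center (-11/20, 9/20), radius 1/80; b2: center (-1/2, 11/20), radius 1/50; b3: center (0, 1/4), radius 1/9


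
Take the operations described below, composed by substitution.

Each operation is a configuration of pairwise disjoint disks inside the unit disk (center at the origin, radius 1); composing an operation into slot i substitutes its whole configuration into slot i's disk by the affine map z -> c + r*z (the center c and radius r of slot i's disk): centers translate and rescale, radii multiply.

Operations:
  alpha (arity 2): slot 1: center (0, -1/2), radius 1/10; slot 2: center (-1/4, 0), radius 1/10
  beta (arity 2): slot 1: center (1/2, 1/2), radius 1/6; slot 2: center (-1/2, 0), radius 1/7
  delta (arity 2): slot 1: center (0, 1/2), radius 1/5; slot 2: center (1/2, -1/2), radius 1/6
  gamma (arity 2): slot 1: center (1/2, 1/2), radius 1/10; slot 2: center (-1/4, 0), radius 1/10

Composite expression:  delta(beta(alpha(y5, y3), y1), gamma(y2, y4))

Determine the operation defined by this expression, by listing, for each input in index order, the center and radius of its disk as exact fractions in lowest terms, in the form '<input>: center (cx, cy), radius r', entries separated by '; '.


y1: center (-1/10, 1/2), radius 1/35; y2: center (7/12, -5/12), radius 1/60; y3: center (11/120, 3/5), radius 1/300; y4: center (11/24, -1/2), radius 1/60; y5: center (1/10, 7/12), radius 1/300

Nesting under delta composes maps z -> c + r*z down each y-path.
y5 passes through 3 substitutions, ending at center (1/10, 7/12), radius 1/300
y3 passes through 3 substitutions, ending at center (11/120, 3/5), radius 1/300
y1 passes through 2 substitutions, ending at center (-1/10, 1/2), radius 1/35
y2 passes through 2 substitutions, ending at center (7/12, -5/12), radius 1/60
y4 passes through 2 substitutions, ending at center (11/24, -1/2), radius 1/60


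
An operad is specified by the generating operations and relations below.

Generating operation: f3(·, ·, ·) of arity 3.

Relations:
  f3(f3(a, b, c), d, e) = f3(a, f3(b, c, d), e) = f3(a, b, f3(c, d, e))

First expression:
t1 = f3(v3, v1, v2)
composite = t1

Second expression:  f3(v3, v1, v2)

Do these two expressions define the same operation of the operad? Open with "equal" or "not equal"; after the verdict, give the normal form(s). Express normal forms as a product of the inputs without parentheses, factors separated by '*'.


equal — both sides give v3 * v1 * v2


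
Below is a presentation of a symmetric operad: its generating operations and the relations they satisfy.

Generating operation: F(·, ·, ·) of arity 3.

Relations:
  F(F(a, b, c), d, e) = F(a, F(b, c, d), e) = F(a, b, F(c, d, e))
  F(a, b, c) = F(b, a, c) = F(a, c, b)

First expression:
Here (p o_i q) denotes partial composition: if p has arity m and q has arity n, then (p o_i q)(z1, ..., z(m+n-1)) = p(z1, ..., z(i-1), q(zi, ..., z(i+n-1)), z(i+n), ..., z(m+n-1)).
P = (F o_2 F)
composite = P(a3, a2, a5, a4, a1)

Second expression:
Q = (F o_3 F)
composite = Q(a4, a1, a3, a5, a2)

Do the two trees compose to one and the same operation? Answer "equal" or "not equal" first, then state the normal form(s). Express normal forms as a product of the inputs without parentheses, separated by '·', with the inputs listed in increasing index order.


equal; both compose to a1 · a2 · a3 · a4 · a5

The first expression reduces to a1 · a2 · a3 · a4 · a5
The second expression reduces to a1 · a2 · a3 · a4 · a5
The normal forms match — equal.


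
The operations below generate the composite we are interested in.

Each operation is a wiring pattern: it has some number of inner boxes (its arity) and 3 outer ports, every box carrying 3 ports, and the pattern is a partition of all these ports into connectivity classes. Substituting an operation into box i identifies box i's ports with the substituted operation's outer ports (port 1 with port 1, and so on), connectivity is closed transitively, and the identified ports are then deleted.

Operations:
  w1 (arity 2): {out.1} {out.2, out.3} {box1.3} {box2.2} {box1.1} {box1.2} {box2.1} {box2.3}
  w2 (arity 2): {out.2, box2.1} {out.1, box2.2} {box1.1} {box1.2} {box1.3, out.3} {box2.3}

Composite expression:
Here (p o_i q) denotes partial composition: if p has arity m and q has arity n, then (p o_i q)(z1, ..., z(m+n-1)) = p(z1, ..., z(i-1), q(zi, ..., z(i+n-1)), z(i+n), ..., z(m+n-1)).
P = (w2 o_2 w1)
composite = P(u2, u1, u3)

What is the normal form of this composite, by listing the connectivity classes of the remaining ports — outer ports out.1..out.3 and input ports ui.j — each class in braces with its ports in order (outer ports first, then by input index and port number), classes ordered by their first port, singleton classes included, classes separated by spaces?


{out.1} {out.2} {out.3, u2.3} {u1.1} {u1.2} {u1.3} {u2.1} {u2.2} {u3.1} {u3.2} {u3.3}

Treat the ports identified at w2 as solder joints: merge, then drop.
composing w1 on (u1, u3), with out.j its own outer ports: {out.1} {out.2, out.3} {u1.1} {u1.2} {u1.3} {u3.1} {u3.2} {u3.3}
composing w2 on (u2, u1, u3), with out.j its own outer ports: {out.1} {out.2} {out.3, u2.3} {u1.1} {u1.2} {u1.3} {u2.1} {u2.2} {u3.1} {u3.2} {u3.3}


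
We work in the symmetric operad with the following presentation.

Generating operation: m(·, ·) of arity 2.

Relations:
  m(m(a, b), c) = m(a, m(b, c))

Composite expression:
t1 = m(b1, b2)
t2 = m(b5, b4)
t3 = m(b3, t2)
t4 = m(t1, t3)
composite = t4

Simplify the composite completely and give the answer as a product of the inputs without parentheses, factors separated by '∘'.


Under associativity of m, the answer is the b's in reading order.
m(b1, b2) reduces to b1 ∘ b2
m(b5, b4) reduces to b5 ∘ b4
m(b3, m(b5, b4)) reduces to b3 ∘ b5 ∘ b4
m(m(b1, b2), m(b3, m(b5, b4))) reduces to b1 ∘ b2 ∘ b3 ∘ b5 ∘ b4

b1 ∘ b2 ∘ b3 ∘ b5 ∘ b4


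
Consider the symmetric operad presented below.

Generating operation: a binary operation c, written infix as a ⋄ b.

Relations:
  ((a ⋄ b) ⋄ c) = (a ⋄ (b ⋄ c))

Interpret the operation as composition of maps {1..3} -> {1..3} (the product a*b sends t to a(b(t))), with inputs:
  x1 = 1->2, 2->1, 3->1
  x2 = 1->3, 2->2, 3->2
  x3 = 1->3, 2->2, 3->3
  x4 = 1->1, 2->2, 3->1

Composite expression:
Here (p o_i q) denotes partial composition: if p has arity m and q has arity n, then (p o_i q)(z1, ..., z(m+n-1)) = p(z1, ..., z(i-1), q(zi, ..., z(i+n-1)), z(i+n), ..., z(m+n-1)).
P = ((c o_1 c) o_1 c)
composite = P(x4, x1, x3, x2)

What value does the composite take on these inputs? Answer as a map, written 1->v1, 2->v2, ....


(x4 ⋄ x1) = 1->2, 2->1, 3->1
((x4 ⋄ x1) ⋄ x3) = 1->1, 2->1, 3->1
(((x4 ⋄ x1) ⋄ x3) ⋄ x2) = 1->1, 2->1, 3->1

1->1, 2->1, 3->1


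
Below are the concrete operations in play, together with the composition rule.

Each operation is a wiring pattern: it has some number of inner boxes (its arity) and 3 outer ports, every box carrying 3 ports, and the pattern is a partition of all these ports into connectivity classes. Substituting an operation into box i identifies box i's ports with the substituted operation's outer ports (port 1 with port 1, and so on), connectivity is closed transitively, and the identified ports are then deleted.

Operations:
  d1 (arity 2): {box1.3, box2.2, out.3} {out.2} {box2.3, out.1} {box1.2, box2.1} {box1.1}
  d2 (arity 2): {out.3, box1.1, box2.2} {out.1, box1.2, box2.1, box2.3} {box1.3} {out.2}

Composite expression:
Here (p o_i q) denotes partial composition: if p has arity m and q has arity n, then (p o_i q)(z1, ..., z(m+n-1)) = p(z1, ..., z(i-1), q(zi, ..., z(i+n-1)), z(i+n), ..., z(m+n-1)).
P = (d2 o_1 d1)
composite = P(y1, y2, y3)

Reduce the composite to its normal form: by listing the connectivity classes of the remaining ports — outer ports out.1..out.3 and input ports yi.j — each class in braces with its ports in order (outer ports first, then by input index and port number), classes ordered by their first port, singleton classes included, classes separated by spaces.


Two ports join when wires chain via d2-identified ports.
after d1, the pattern on (y1, y2) reads {out.1, y2.3} {out.2} {out.3, y1.3, y2.2} {y1.1} {y1.2, y2.1} (out.j = its outer ports)
after d2, the pattern on (y1, y2, y3) reads {out.1, y3.1, y3.3} {out.2} {out.3, y2.3, y3.2} {y1.1} {y1.2, y2.1} {y1.3, y2.2} (out.j = its outer ports)

{out.1, y3.1, y3.3} {out.2} {out.3, y2.3, y3.2} {y1.1} {y1.2, y2.1} {y1.3, y2.2}


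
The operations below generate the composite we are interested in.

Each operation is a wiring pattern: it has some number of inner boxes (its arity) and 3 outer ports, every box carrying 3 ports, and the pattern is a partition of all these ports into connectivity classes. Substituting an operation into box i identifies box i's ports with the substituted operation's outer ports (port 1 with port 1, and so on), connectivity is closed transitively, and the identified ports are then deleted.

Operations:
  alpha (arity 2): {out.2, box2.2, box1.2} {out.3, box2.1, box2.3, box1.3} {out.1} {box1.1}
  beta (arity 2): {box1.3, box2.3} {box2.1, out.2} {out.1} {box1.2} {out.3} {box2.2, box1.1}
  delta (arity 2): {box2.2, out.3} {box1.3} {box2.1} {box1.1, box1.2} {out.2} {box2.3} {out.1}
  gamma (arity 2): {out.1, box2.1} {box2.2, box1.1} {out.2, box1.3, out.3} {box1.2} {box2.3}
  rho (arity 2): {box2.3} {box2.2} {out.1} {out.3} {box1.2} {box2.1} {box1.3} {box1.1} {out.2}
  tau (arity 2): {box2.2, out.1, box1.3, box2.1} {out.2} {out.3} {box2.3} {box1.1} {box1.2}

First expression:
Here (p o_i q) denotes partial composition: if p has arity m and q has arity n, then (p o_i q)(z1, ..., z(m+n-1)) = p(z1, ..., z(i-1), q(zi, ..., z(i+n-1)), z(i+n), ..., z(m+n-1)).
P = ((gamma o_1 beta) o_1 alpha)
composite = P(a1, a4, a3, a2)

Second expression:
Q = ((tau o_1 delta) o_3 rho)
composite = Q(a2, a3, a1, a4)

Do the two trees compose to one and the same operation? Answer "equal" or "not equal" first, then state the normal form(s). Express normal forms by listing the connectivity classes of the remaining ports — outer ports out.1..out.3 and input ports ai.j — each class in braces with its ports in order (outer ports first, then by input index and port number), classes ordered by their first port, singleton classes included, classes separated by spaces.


not equal; the first gives {out.1, a2.1} {out.2, out.3} {a1.1} {a1.2, a4.2} {a1.3, a3.3, a4.1, a4.3} {a2.2} {a2.3} {a3.1} {a3.2} and the second {out.1, a3.2} {out.2} {out.3} {a1.1} {a1.2} {a1.3} {a2.1, a2.2} {a2.3} {a3.1} {a3.3} {a4.1} {a4.2} {a4.3}

Normal form of the first expression: {out.1, a2.1} {out.2, out.3} {a1.1} {a1.2, a4.2} {a1.3, a3.3, a4.1, a4.3} {a2.2} {a2.3} {a3.1} {a3.2}
Normal form of the second expression: {out.1, a3.2} {out.2} {out.3} {a1.1} {a1.2} {a1.3} {a2.1, a2.2} {a2.3} {a3.1} {a3.3} {a4.1} {a4.2} {a4.3}
They disagree, so not equal.
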